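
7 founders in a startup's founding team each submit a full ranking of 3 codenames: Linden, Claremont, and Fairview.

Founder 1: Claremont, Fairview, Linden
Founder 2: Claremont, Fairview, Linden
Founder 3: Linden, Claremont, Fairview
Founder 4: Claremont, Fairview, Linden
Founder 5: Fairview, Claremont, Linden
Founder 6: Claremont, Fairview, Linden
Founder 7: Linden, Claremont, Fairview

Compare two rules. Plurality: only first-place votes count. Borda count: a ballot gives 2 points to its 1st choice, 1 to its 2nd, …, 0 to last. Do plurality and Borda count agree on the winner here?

Yes

Plurality first-place counts: Linden 2, Claremont 4, Fairview 1 → Claremont.
Borda totals: Linden 4, Claremont 11, Fairview 6 → Claremont.
The two rules agree on Claremont.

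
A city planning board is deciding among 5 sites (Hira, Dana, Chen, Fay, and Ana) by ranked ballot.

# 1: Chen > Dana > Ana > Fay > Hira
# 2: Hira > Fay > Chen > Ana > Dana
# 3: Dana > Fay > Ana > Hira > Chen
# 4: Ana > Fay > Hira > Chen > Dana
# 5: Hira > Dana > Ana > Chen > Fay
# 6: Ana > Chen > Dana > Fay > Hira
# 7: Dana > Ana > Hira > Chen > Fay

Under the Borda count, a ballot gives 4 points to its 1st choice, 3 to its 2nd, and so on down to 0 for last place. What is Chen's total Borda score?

Borda scores:
  Hira: 0 + 4 + 1 + 2 + 4 + 0 + 2 = 13
  Dana: 3 + 0 + 4 + 0 + 3 + 2 + 4 = 16
  Chen: 4 + 2 + 0 + 1 + 1 + 3 + 1 = 12
  Fay: 1 + 3 + 3 + 3 + 0 + 1 + 0 = 11
  Ana: 2 + 1 + 2 + 4 + 2 + 4 + 3 = 18

12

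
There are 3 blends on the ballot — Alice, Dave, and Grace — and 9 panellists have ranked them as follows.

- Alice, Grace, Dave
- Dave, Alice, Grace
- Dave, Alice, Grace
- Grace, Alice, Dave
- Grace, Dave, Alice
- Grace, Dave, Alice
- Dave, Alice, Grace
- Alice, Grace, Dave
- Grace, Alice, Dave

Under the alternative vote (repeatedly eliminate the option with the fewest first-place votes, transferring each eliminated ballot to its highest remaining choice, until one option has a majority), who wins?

Grace

Round 1: Grace 4, Dave 3, Alice 2. Alice has the fewest and is eliminated.
Round 2: Grace 6, Dave 3. Grace has a majority.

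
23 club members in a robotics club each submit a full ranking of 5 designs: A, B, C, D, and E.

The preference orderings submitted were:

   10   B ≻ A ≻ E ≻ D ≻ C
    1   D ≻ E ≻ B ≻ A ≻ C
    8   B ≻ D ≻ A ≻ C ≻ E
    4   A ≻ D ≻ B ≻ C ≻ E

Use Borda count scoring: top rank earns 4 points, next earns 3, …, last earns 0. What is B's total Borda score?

Borda scores:
  A: 10·3 + 1 + 8·2 + 4·4 = 63
  B: 10·4 + 2 + 8·4 + 4·2 = 82
  C: 10·0 + 0 + 8·1 + 4·1 = 12
  D: 10·1 + 4 + 8·3 + 4·3 = 50
  E: 10·2 + 3 + 8·0 + 4·0 = 23

82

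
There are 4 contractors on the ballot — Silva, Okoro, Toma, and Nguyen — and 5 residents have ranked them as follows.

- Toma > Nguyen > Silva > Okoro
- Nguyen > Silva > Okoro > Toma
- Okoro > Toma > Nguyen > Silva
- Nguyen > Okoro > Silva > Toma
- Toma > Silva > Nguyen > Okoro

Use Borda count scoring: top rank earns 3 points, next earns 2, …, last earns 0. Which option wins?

Nguyen

Borda scores:
  Silva: 1 + 2 + 0 + 1 + 2 = 6
  Okoro: 0 + 1 + 3 + 2 + 0 = 6
  Toma: 3 + 0 + 2 + 0 + 3 = 8
  Nguyen: 2 + 3 + 1 + 3 + 1 = 10
Nguyen has the highest total.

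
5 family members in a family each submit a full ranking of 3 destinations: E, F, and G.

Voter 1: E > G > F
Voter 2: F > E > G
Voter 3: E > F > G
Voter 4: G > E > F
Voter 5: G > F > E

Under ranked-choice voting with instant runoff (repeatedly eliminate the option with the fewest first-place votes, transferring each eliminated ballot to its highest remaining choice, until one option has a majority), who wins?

Round 1: E 2, G 2, F 1. F has the fewest and is eliminated.
Round 2: E 3, G 2. E has a majority.

E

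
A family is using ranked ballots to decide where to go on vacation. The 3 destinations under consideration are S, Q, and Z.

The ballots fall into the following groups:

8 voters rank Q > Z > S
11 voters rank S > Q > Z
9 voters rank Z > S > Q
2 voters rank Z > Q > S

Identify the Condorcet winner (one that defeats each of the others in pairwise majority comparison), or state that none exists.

Head-to-head results (30 voters total):
S vs Q: S wins 20–10.
S vs Z: Z wins 19–11.
Q vs Z: Q wins 19–11.
No candidate beats all others: S beats Q beats Z beats S, a majority cycle.

There is no Condorcet winner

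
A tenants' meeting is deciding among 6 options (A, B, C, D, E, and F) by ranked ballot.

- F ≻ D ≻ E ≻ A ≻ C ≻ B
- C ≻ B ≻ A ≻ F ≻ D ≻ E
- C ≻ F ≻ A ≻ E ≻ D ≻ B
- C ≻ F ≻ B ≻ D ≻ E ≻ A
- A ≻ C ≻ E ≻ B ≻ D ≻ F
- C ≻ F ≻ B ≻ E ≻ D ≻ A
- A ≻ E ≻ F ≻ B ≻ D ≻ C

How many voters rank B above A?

3

Ballots ranking B above A: 3.
Ballots ranking A above B: 4.
So 3 of 7 voters prefer B to A.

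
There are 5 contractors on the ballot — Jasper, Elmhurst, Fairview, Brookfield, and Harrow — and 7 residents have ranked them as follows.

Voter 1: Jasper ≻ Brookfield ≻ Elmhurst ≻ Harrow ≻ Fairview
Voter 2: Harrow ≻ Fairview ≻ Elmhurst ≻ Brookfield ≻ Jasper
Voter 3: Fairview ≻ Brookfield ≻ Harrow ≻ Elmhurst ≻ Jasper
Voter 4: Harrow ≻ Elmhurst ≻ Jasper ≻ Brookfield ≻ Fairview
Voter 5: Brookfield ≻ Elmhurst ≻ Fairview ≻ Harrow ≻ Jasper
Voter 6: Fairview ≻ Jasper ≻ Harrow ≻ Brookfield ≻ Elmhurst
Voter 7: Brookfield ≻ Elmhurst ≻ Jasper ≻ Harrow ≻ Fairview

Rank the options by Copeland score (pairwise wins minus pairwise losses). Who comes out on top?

Brookfield

Pairwise results:
  Jasper vs Elmhurst: Elmhurst wins 5–2.
  Jasper vs Fairview: Fairview wins 4–3.
  Jasper vs Brookfield: Brookfield wins 4–3.
  Jasper vs Harrow: Harrow wins 4–3.
  Elmhurst vs Fairview: Elmhurst wins 4–3.
  Elmhurst vs Brookfield: Brookfield wins 5–2.
  Elmhurst vs Harrow: Harrow wins 4–3.
  Fairview vs Brookfield: Brookfield wins 4–3.
  Fairview vs Harrow: Harrow wins 4–3.
  Brookfield vs Harrow: Brookfield wins 4–3.
Copeland scores (wins − losses):
  Jasper: 0 − 4 = -4
  Elmhurst: 2 − 2 = 0
  Fairview: 1 − 3 = -2
  Brookfield: 4 − 0 = 4
  Harrow: 3 − 1 = 2
Brookfield has the best Copeland score.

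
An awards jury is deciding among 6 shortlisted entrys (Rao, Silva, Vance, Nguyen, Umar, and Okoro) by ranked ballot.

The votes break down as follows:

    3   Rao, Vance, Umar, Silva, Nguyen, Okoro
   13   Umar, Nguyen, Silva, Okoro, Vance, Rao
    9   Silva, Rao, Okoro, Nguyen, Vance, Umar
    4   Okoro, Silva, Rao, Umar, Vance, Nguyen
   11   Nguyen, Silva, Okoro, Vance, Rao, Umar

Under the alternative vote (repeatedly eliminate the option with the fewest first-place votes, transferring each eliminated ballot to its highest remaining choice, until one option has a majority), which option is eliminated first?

Vance

Round 1: Umar 13, Nguyen 11, Silva 9, Okoro 4, Rao 3, Vance 0. Vance has the fewest and is eliminated.
Round 2: Umar 13, Nguyen 11, Silva 9, Okoro 4, Rao 3. Rao has the fewest and is eliminated.
Round 3: Umar 16, Nguyen 11, Silva 9, Okoro 4. Okoro has the fewest and is eliminated.
Round 4: Umar 16, Silva 13, Nguyen 11. Nguyen has the fewest and is eliminated.
Round 5: Silva 24, Umar 16. Silva has a majority.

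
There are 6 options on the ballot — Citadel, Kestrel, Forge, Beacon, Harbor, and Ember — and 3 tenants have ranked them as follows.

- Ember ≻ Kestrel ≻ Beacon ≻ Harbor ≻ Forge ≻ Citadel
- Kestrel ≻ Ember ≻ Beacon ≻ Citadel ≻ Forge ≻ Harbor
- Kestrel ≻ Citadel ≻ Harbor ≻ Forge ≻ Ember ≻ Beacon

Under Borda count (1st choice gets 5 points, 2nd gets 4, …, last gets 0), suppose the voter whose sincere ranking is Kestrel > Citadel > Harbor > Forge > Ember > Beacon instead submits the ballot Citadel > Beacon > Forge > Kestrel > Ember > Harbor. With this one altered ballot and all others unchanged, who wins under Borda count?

Kestrel

Borda totals with the altered ballot: Citadel 7, Kestrel 11, Forge 5, Beacon 10, Harbor 2, Ember 10.
The winner is unchanged: still Kestrel.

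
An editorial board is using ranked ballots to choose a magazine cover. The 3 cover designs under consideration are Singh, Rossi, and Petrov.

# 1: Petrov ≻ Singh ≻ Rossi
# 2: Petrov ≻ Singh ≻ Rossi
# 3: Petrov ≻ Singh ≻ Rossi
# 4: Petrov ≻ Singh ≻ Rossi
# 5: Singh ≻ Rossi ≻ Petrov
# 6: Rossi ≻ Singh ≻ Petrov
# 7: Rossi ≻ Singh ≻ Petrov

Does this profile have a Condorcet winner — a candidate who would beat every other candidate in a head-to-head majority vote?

Head-to-head results (7 voters total):
Singh vs Rossi: Singh wins 5–2.
Singh vs Petrov: Petrov wins 4–3.
Rossi vs Petrov: Petrov wins 4–3.
Petrov beats each rival — Singh (4–3), Rossi (4–3) — so Petrov is the Condorcet winner.

Yes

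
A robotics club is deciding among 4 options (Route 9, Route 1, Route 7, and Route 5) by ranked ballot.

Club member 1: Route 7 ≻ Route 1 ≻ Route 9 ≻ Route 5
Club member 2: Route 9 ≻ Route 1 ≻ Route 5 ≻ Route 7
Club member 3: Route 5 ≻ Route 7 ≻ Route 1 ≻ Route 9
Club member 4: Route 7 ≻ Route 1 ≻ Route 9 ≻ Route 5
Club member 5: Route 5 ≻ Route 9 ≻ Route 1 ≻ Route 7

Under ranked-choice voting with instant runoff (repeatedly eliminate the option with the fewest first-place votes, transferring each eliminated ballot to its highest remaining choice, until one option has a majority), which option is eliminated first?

Round 1: Route 7 2, Route 5 2, Route 9 1, Route 1 0. Route 1 has the fewest and is eliminated.
Round 2: Route 7 2, Route 5 2, Route 9 1. Route 9 has the fewest and is eliminated.
Round 3: Route 5 3, Route 7 2. Route 5 has a majority.

Route 1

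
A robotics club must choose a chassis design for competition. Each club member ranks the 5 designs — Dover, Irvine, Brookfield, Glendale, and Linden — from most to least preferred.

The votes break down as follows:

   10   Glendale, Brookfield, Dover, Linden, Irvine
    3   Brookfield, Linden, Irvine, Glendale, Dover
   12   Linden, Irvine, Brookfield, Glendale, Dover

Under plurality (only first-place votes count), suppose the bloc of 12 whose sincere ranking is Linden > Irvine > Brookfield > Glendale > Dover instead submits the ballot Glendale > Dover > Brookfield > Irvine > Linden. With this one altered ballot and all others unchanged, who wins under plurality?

Glendale

First-place totals with the altered ballot: Dover 0, Irvine 0, Brookfield 3, Glendale 22, Linden 0.
The switch changes the winner from Linden to Glendale.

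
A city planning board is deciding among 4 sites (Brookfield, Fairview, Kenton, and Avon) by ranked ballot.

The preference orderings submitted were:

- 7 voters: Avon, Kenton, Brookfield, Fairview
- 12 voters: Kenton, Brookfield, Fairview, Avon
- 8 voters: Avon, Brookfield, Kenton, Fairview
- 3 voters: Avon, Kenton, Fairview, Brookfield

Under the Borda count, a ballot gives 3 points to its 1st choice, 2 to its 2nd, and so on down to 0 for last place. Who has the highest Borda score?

Borda scores:
  Brookfield: 7·1 + 12·2 + 8·2 + 3·0 = 47
  Fairview: 7·0 + 12·1 + 8·0 + 3·1 = 15
  Kenton: 7·2 + 12·3 + 8·1 + 3·2 = 64
  Avon: 7·3 + 12·0 + 8·3 + 3·3 = 54
Kenton has the highest total.

Kenton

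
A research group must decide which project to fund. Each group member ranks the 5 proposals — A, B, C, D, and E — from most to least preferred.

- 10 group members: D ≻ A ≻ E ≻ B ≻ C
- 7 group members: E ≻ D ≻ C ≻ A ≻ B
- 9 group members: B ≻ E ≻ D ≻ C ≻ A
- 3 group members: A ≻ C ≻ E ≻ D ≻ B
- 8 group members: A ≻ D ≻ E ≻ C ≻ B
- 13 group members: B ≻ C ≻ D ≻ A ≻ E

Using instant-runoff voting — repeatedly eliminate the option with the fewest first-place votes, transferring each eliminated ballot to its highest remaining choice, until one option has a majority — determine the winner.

Round 1: B 22, A 11, D 10, E 7, C 0. C has the fewest and is eliminated.
Round 2: B 22, A 11, D 10, E 7. E has the fewest and is eliminated.
Round 3: B 22, D 17, A 11. A has the fewest and is eliminated.
Round 4: D 28, B 22. D has a majority.

D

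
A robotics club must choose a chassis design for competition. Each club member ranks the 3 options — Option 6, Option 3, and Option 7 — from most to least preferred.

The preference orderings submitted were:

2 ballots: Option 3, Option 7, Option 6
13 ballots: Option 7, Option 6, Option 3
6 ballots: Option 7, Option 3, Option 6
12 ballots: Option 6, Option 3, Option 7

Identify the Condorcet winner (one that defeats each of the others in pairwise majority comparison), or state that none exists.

Head-to-head results (33 voters total):
Option 6 vs Option 3: Option 6 wins 25–8.
Option 6 vs Option 7: Option 7 wins 21–12.
Option 3 vs Option 7: Option 7 wins 19–14.
Option 7 beats each rival — Option 6 (21–12), Option 3 (19–14) — so Option 7 is the Condorcet winner.

Option 7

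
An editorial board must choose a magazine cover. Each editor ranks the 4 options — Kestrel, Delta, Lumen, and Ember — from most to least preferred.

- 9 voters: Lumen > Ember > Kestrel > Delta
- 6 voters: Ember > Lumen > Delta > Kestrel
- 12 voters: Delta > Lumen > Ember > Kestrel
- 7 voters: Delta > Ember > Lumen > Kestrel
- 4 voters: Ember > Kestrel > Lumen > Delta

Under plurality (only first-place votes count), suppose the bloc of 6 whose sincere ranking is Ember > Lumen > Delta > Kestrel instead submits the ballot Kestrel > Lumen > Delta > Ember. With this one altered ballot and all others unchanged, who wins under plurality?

First-place totals with the altered ballot: Kestrel 6, Delta 19, Lumen 9, Ember 4.
The winner is unchanged: still Delta.

Delta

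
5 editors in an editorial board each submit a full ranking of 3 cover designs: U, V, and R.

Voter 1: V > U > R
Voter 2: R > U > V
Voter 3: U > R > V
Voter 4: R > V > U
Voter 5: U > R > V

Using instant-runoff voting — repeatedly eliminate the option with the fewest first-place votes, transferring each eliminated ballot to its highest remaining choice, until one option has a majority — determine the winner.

U

Round 1: U 2, R 2, V 1. V has the fewest and is eliminated.
Round 2: U 3, R 2. U has a majority.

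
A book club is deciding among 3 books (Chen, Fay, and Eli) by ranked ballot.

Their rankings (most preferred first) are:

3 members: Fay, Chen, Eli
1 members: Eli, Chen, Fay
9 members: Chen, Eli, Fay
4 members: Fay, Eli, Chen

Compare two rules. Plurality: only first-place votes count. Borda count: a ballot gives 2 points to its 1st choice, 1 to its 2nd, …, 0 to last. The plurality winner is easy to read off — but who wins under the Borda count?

Plurality first-place counts: Chen 9, Fay 7, Eli 1 → Chen.
Borda totals: Chen 22, Fay 14, Eli 15 → Chen.

Chen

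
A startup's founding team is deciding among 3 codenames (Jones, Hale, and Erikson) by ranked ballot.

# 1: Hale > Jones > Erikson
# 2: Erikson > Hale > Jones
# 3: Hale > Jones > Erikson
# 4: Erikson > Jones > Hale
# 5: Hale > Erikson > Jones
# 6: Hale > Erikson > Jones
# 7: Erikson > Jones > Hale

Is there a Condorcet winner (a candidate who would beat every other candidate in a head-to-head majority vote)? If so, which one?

Head-to-head results (7 voters total):
Jones vs Hale: Hale wins 5–2.
Jones vs Erikson: Erikson wins 5–2.
Hale vs Erikson: Hale wins 4–3.
Hale beats each rival — Jones (5–2), Erikson (4–3) — so Hale is the Condorcet winner.

Hale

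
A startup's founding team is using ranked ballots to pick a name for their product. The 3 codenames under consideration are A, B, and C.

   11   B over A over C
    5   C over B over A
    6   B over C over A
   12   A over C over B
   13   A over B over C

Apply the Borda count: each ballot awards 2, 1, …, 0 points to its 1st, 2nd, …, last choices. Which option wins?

A

Borda scores:
  A: 11·1 + 5·0 + 6·0 + 12·2 + 13·2 = 61
  B: 11·2 + 5·1 + 6·2 + 12·0 + 13·1 = 52
  C: 11·0 + 5·2 + 6·1 + 12·1 + 13·0 = 28
A has the highest total.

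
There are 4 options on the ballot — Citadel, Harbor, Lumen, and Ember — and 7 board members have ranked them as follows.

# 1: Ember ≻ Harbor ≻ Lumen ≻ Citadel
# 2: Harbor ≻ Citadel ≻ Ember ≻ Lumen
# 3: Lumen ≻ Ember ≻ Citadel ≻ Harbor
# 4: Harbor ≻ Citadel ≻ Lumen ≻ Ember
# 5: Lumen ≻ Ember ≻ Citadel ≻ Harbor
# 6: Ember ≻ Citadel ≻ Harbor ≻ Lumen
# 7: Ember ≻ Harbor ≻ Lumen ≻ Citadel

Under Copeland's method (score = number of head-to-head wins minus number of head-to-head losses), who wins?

Ember

Pairwise results:
  Citadel vs Harbor: Harbor wins 4–3.
  Citadel vs Lumen: Lumen wins 4–3.
  Citadel vs Ember: Ember wins 5–2.
  Harbor vs Lumen: Harbor wins 5–2.
  Harbor vs Ember: Ember wins 5–2.
  Lumen vs Ember: Ember wins 4–3.
Copeland scores (wins − losses):
  Citadel: 0 − 3 = -3
  Harbor: 2 − 1 = 1
  Lumen: 1 − 2 = -1
  Ember: 3 − 0 = 3
Ember has the best Copeland score.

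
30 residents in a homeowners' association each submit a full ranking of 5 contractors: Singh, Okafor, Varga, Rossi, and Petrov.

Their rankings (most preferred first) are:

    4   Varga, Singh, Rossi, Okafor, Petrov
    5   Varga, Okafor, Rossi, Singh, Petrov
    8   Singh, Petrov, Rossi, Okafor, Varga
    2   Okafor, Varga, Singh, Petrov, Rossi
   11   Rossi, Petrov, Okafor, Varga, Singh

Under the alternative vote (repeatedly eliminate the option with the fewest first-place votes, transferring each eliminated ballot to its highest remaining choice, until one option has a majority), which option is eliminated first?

Petrov

Round 1: Rossi 11, Varga 9, Singh 8, Okafor 2, Petrov 0. Petrov has the fewest and is eliminated.
Round 2: Rossi 11, Varga 9, Singh 8, Okafor 2. Okafor has the fewest and is eliminated.
Round 3: Varga 11, Rossi 11, Singh 8. Singh has the fewest and is eliminated.
Round 4: Rossi 19, Varga 11. Rossi has a majority.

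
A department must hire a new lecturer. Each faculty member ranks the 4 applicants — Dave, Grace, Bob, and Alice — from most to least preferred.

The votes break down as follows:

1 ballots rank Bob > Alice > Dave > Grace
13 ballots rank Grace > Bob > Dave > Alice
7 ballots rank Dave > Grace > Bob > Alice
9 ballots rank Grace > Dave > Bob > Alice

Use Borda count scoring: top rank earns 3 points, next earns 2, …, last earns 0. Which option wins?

Borda scores:
  Dave: 1 + 13·1 + 7·3 + 9·2 = 53
  Grace: 0 + 13·3 + 7·2 + 9·3 = 80
  Bob: 3 + 13·2 + 7·1 + 9·1 = 45
  Alice: 2 + 13·0 + 7·0 + 9·0 = 2
Grace has the highest total.

Grace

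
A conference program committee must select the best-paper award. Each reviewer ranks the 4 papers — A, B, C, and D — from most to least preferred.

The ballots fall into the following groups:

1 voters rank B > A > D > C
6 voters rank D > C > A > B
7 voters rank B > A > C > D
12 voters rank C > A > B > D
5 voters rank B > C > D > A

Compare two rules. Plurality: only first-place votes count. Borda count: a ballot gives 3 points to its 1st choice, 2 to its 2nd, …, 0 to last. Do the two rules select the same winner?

No

Plurality first-place counts: A 0, B 13, C 12, D 6 → B.
Borda totals: A 46, B 51, C 65, D 24 → C.
The two rules disagree: plurality picks B, Borda picks C.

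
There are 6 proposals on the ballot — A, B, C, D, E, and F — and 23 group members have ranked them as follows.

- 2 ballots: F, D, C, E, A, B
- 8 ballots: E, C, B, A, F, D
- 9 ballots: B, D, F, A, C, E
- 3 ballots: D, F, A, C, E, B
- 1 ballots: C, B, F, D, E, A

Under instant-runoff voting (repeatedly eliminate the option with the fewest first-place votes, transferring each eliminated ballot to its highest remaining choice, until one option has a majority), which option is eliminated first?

A

Round 1: B 9, E 8, D 3, F 2, C 1, A 0. A has the fewest and is eliminated.
Round 2: B 9, E 8, D 3, F 2, C 1. C has the fewest and is eliminated.
Round 3: B 10, E 8, D 3, F 2. F has the fewest and is eliminated.
Round 4: B 10, E 8, D 5. D has the fewest and is eliminated.
Round 5: E 13, B 10. E has a majority.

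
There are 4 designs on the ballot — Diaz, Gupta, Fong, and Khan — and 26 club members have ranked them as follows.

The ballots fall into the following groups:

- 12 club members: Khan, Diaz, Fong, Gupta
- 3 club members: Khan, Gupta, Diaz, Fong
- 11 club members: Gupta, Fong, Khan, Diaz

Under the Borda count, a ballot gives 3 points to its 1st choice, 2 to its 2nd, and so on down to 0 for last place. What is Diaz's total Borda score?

Borda scores:
  Diaz: 12·2 + 3·1 + 11·0 = 27
  Gupta: 12·0 + 3·2 + 11·3 = 39
  Fong: 12·1 + 3·0 + 11·2 = 34
  Khan: 12·3 + 3·3 + 11·1 = 56

27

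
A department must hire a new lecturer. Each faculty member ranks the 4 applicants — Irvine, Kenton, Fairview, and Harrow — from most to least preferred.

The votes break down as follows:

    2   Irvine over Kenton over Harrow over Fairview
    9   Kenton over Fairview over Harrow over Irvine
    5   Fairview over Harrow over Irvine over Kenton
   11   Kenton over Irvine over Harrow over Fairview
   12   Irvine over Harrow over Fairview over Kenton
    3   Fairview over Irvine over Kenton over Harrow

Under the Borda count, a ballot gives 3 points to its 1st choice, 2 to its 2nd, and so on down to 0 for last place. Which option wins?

Irvine

Borda scores:
  Irvine: 2·3 + 9·0 + 5·1 + 11·2 + 12·3 + 3·2 = 75
  Kenton: 2·2 + 9·3 + 5·0 + 11·3 + 12·0 + 3·1 = 67
  Fairview: 2·0 + 9·2 + 5·3 + 11·0 + 12·1 + 3·3 = 54
  Harrow: 2·1 + 9·1 + 5·2 + 11·1 + 12·2 + 3·0 = 56
Irvine has the highest total.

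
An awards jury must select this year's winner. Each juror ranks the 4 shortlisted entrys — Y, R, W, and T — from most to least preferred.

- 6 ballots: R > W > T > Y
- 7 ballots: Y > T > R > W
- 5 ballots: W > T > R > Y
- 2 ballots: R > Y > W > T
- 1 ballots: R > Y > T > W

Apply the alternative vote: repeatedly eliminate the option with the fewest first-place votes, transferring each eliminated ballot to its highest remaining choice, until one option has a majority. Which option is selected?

R

Round 1: R 9, Y 7, W 5, T 0. T has the fewest and is eliminated.
Round 2: R 9, Y 7, W 5. W has the fewest and is eliminated.
Round 3: R 14, Y 7. R has a majority.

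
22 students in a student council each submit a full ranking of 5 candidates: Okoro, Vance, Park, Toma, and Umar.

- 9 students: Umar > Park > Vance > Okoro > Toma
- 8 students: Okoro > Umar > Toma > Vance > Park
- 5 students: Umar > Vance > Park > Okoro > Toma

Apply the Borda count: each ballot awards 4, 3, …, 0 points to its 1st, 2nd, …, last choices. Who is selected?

Umar

Borda scores:
  Okoro: 9·1 + 8·4 + 5·1 = 46
  Vance: 9·2 + 8·1 + 5·3 = 41
  Park: 9·3 + 8·0 + 5·2 = 37
  Toma: 9·0 + 8·2 + 5·0 = 16
  Umar: 9·4 + 8·3 + 5·4 = 80
Umar has the highest total.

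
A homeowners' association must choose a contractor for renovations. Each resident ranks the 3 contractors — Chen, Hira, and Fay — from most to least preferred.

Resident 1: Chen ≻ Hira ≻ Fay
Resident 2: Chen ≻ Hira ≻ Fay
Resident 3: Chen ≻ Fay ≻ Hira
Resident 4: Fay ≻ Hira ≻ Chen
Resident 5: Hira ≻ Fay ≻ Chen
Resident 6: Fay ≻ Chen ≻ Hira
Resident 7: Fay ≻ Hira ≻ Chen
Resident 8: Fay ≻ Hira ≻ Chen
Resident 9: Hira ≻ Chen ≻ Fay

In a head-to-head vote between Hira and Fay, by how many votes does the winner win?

Ballots ranking Hira above Fay: 4.
Ballots ranking Fay above Hira: 5.
Fay wins 5–4, a margin of 1.

1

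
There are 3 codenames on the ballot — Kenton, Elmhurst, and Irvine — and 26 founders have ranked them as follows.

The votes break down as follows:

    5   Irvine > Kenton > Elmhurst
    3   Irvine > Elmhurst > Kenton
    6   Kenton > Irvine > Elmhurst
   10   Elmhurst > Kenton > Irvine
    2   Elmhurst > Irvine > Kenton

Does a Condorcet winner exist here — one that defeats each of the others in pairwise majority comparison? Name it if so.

None — there is no Condorcet winner

Head-to-head results (26 voters total):
Kenton vs Elmhurst: Elmhurst wins 15–11.
Kenton vs Irvine: Kenton wins 16–10.
Elmhurst vs Irvine: Irvine wins 14–12.
No candidate beats all others: Kenton beats Irvine beats Elmhurst beats Kenton, a majority cycle.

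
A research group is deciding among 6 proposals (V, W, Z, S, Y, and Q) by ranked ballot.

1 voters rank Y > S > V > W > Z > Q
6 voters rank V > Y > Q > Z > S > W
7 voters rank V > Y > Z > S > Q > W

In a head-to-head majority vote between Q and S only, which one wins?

Ballots ranking Q above S: 6.
Ballots ranking S above Q: 1+7 = 8.
S wins the head-to-head, 8–6.

S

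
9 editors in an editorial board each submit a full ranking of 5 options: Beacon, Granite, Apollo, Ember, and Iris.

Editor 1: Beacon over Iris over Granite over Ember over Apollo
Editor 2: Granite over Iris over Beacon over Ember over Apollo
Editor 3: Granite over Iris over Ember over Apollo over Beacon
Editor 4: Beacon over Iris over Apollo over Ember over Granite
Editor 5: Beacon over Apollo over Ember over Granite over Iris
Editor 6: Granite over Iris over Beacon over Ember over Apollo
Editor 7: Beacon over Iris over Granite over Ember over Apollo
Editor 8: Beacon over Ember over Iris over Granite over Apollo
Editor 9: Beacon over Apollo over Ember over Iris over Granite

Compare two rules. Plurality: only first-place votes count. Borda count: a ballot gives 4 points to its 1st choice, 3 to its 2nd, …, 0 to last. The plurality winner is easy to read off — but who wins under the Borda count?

Beacon

Plurality first-place counts: Beacon 6, Granite 3, Apollo 0, Ember 0, Iris 0 → Beacon.
Borda totals: Beacon 28, Granite 18, Apollo 9, Ember 14, Iris 21 → Beacon.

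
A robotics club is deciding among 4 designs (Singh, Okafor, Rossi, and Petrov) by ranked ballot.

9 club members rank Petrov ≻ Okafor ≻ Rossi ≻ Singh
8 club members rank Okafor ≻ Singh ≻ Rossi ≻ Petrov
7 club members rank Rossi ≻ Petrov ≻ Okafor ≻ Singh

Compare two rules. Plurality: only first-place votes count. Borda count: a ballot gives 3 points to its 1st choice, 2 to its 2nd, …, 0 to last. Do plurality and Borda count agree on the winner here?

Plurality first-place counts: Singh 0, Okafor 8, Rossi 7, Petrov 9 → Petrov.
Borda totals: Singh 16, Okafor 49, Rossi 38, Petrov 41 → Okafor.
The two rules disagree: plurality picks Petrov, Borda picks Okafor.

No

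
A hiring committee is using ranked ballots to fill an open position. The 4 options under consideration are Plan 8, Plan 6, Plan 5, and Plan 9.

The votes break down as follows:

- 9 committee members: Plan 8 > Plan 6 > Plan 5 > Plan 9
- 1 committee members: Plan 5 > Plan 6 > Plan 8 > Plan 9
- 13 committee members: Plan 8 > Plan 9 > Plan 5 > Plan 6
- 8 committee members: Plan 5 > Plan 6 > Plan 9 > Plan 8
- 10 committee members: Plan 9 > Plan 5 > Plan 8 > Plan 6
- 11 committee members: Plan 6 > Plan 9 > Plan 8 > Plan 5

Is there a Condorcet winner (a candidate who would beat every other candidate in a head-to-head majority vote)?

Head-to-head results (52 voters total):
Plan 8 vs Plan 6: Plan 8 wins 32–20.
Plan 8 vs Plan 5: Plan 8 wins 33–19.
Plan 8 vs Plan 9: Plan 9 wins 29–23.
Plan 6 vs Plan 5: Plan 5 wins 32–20.
Plan 6 vs Plan 9: Plan 6 wins 29–23.
Plan 5 vs Plan 9: Plan 9 wins 34–18.
No candidate beats all others: Plan 8 beats Plan 6 beats Plan 9 beats Plan 8, a majority cycle.

No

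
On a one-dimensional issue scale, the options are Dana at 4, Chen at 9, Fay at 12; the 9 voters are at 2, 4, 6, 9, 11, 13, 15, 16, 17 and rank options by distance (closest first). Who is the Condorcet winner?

Fay

With single-peaked preferences on a line, the Condorcet winner is the candidate closest to the median voter.
The median voter (position 11) is closest to Fay at 12.
Check: Fay vs Chen — voters closer to Fay: 5 of 9.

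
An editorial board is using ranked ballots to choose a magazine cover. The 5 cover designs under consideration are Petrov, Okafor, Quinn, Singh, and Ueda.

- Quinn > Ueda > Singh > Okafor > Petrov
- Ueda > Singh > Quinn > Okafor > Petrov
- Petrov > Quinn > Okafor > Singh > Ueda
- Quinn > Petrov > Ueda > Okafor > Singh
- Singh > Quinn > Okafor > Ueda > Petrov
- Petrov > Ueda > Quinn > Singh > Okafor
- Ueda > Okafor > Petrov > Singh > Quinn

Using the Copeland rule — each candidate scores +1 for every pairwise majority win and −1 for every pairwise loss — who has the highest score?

Pairwise results:
  Petrov vs Okafor: Okafor wins 4–3.
  Petrov vs Quinn: Quinn wins 4–3.
  Petrov vs Singh: Petrov wins 4–3.
  Petrov vs Ueda: Ueda wins 4–3.
  Okafor vs Quinn: Quinn wins 6–1.
  Okafor vs Singh: Singh wins 4–3.
  Okafor vs Ueda: Ueda wins 5–2.
  Quinn vs Singh: Quinn wins 4–3.
  Quinn vs Ueda: Quinn wins 4–3.
  Singh vs Ueda: Ueda wins 5–2.
Copeland scores (wins − losses):
  Petrov: 1 − 3 = -2
  Okafor: 1 − 3 = -2
  Quinn: 4 − 0 = 4
  Singh: 1 − 3 = -2
  Ueda: 3 − 1 = 2
Quinn has the best Copeland score.

Quinn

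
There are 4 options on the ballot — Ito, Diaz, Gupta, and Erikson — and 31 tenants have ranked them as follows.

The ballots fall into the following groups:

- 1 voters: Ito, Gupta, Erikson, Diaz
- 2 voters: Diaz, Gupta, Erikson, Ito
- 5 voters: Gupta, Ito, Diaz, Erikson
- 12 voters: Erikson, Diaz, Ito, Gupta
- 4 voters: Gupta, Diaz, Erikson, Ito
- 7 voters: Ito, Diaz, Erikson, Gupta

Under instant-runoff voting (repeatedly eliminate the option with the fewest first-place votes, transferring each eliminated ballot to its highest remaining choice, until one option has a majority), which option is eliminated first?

Round 1: Erikson 12, Gupta 9, Ito 8, Diaz 2. Diaz has the fewest and is eliminated.
Round 2: Erikson 12, Gupta 11, Ito 8. Ito has the fewest and is eliminated.
Round 3: Erikson 19, Gupta 12. Erikson has a majority.

Diaz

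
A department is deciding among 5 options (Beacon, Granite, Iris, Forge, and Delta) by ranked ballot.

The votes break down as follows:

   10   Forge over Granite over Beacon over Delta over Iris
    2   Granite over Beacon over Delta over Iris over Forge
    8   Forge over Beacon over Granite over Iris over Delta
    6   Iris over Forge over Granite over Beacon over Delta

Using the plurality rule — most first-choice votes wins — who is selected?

First-place vote totals:
  Beacon: 0
  Granite: 2
  Iris: 6
  Forge: 18
  Delta: 0
Forge has the most first-place votes.

Forge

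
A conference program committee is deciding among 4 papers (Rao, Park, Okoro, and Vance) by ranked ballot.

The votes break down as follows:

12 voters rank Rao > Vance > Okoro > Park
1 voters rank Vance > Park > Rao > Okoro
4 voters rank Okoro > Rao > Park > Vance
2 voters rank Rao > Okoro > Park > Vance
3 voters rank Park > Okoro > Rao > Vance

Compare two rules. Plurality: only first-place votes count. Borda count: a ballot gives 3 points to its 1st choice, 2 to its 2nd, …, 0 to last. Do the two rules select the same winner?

Plurality first-place counts: Rao 14, Park 3, Okoro 4, Vance 1 → Rao.
Borda totals: Rao 54, Park 17, Okoro 34, Vance 27 → Rao.
The two rules agree on Rao.

Yes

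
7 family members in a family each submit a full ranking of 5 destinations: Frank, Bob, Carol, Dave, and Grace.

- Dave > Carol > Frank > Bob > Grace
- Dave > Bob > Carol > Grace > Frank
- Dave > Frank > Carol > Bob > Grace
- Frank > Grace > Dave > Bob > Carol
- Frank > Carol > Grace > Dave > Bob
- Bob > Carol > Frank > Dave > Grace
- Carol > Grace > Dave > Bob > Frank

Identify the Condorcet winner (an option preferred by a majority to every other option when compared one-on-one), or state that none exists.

Head-to-head results (7 voters total):
Frank vs Bob: Frank wins 4–3.
Frank vs Carol: Carol wins 4–3.
Frank vs Dave: Dave wins 4–3.
Frank vs Grace: Frank wins 5–2.
Bob vs Carol: Carol wins 4–3.
Bob vs Dave: Dave wins 6–1.
Bob vs Grace: Bob wins 4–3.
Carol vs Dave: Dave wins 4–3.
Carol vs Grace: Carol wins 6–1.
Dave vs Grace: Dave wins 4–3.
Dave beats each rival — Frank (4–3), Bob (6–1), Carol (4–3), Grace (4–3) — so Dave is the Condorcet winner.

Dave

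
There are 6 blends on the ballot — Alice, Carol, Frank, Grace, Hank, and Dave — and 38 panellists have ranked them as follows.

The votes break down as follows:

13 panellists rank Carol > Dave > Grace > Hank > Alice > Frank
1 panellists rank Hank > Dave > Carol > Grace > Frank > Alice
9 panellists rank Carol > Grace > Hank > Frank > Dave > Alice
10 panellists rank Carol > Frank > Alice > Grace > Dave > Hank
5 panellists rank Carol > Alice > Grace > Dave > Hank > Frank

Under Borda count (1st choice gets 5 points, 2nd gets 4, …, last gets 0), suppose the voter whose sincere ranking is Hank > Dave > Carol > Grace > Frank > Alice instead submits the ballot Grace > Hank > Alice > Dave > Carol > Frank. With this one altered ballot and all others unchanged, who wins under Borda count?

Carol

Borda totals with the altered ballot: Alice 66, Carol 186, Frank 58, Grace 115, Hank 62, Dave 83.
The winner is unchanged: still Carol.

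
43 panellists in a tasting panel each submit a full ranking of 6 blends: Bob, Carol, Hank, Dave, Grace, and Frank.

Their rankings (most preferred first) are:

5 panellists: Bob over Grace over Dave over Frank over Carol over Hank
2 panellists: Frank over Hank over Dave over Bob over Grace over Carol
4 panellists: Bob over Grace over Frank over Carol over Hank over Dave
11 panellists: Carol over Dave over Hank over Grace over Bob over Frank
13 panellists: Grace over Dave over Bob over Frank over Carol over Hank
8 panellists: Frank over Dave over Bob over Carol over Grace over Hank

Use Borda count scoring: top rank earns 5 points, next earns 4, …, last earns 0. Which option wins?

Borda scores:
  Bob: 5·5 + 2·2 + 4·5 + 11·1 + 13·3 + 8·3 = 123
  Carol: 5·1 + 2·0 + 4·2 + 11·5 + 13·1 + 8·2 = 97
  Hank: 5·0 + 2·4 + 4·1 + 11·3 + 13·0 + 8·0 = 45
  Dave: 5·3 + 2·3 + 4·0 + 11·4 + 13·4 + 8·4 = 149
  Grace: 5·4 + 2·1 + 4·4 + 11·2 + 13·5 + 8·1 = 133
  Frank: 5·2 + 2·5 + 4·3 + 11·0 + 13·2 + 8·5 = 98
Dave has the highest total.

Dave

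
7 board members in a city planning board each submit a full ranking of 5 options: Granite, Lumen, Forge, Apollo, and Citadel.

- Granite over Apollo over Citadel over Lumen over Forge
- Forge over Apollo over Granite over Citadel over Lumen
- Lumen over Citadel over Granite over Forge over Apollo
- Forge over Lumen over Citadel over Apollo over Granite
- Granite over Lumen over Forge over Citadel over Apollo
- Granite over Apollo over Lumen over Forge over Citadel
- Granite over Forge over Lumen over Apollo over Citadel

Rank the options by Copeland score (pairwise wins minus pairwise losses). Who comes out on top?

Pairwise results:
  Granite vs Lumen: Granite wins 5–2.
  Granite vs Forge: Granite wins 5–2.
  Granite vs Apollo: Granite wins 5–2.
  Granite vs Citadel: Granite wins 5–2.
  Lumen vs Forge: Lumen wins 4–3.
  Lumen vs Apollo: Lumen wins 4–3.
  Lumen vs Citadel: Lumen wins 5–2.
  Forge vs Apollo: Forge wins 5–2.
  Forge vs Citadel: Forge wins 5–2.
  Apollo vs Citadel: Apollo wins 4–3.
Copeland scores (wins − losses):
  Granite: 4 − 0 = 4
  Lumen: 3 − 1 = 2
  Forge: 2 − 2 = 0
  Apollo: 1 − 3 = -2
  Citadel: 0 − 4 = -4
Granite has the best Copeland score.

Granite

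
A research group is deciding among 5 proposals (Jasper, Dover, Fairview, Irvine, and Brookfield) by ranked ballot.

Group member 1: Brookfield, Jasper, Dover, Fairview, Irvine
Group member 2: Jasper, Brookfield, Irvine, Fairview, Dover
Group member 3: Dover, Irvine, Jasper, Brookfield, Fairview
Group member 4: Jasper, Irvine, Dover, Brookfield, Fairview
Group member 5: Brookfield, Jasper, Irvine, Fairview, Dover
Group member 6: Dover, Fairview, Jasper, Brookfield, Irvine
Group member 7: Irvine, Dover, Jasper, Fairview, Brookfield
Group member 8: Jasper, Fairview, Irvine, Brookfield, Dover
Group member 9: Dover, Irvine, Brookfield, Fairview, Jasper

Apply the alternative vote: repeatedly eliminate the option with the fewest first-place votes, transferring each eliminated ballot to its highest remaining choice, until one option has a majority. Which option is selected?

Round 1: Jasper 3, Dover 3, Brookfield 2, Irvine 1, Fairview 0. Fairview has the fewest and is eliminated.
Round 2: Jasper 3, Dover 3, Brookfield 2, Irvine 1. Irvine has the fewest and is eliminated.
Round 3: Dover 4, Jasper 3, Brookfield 2. Brookfield has the fewest and is eliminated.
Round 4: Jasper 5, Dover 4. Jasper has a majority.

Jasper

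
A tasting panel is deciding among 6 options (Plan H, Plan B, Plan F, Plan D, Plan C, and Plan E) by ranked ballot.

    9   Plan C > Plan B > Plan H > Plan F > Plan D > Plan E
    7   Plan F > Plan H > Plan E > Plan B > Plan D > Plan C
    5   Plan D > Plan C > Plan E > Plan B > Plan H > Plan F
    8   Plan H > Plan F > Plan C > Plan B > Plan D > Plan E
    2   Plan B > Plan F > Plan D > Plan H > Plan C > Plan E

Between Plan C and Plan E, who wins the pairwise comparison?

Ballots ranking Plan C above Plan E: 9+5+8+2 = 24.
Ballots ranking Plan E above Plan C: 7.
Plan C wins the head-to-head, 24–7.

Plan C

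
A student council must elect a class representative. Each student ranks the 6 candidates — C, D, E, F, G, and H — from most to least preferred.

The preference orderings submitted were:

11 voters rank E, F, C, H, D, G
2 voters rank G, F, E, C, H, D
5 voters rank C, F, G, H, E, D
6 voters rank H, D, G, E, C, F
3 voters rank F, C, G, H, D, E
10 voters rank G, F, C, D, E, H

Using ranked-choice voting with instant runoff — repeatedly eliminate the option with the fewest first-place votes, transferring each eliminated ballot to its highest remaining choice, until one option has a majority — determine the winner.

Round 1: G 12, E 11, H 6, C 5, F 3, D 0. D has the fewest and is eliminated.
Round 2: G 12, E 11, H 6, C 5, F 3. F has the fewest and is eliminated.
Round 3: G 12, E 11, C 8, H 6. H has the fewest and is eliminated.
Round 4: G 18, E 11, C 8. C has the fewest and is eliminated.
Round 5: G 26, E 11. G has a majority.

G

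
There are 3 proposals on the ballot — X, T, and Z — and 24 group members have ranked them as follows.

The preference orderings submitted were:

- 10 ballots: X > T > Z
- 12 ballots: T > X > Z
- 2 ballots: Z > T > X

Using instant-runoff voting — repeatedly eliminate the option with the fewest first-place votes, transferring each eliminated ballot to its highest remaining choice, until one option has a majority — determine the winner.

Round 1: T 12, X 10, Z 2. Z has the fewest and is eliminated.
Round 2: T 14, X 10. T has a majority.

T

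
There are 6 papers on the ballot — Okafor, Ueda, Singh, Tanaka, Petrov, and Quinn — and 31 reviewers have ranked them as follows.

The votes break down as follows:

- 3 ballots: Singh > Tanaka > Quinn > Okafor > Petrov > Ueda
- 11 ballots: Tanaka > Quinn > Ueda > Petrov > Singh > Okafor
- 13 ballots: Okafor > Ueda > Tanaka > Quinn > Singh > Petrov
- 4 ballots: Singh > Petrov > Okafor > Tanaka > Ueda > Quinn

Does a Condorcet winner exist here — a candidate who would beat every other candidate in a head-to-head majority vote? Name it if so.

No Condorcet winner

Head-to-head results (31 voters total):
Okafor vs Ueda: Okafor wins 20–11.
Okafor vs Singh: Singh wins 18–13.
Okafor vs Tanaka: Okafor wins 17–14.
Okafor vs Petrov: Okafor wins 16–15.
Okafor vs Quinn: Okafor wins 17–14.
Ueda vs Singh: Ueda wins 24–7.
Ueda vs Tanaka: Tanaka wins 18–13.
Ueda vs Petrov: Ueda wins 24–7.
Ueda vs Quinn: Ueda wins 17–14.
Singh vs Tanaka: Tanaka wins 24–7.
Singh vs Petrov: Singh wins 20–11.
Singh vs Quinn: Quinn wins 24–7.
Tanaka vs Petrov: Tanaka wins 27–4.
Tanaka vs Quinn: Tanaka wins 31–0.
Petrov vs Quinn: Quinn wins 27–4.
No candidate beats all others: Okafor beats Ueda beats Singh beats Okafor, a majority cycle.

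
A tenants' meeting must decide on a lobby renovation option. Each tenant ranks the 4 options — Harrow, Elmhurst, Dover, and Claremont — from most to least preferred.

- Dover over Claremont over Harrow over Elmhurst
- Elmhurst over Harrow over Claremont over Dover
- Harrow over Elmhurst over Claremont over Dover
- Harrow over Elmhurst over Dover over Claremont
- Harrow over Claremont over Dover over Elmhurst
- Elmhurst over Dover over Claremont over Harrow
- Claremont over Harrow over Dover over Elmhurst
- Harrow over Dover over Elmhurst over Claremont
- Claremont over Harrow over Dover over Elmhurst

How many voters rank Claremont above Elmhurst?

4

Ballots ranking Claremont above Elmhurst: 4.
Ballots ranking Elmhurst above Claremont: 5.
So 4 of 9 voters prefer Claremont to Elmhurst.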